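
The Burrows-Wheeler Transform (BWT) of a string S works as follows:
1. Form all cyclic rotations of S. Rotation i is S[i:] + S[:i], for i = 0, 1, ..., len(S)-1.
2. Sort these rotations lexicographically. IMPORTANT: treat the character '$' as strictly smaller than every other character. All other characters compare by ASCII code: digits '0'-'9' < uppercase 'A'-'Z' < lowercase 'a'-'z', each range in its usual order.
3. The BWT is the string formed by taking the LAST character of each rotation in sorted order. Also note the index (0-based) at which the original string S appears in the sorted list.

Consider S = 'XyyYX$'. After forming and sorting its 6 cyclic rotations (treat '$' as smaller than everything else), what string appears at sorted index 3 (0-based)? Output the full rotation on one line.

All 6 rotations (rotation i = S[i:]+S[:i]):
  rot[0] = XyyYX$
  rot[1] = yyYX$X
  rot[2] = yYX$Xy
  rot[3] = YX$Xyy
  rot[4] = X$XyyY
  rot[5] = $XyyYX
Sorted (with $ < everything):
  sorted[0] = $XyyYX
  sorted[1] = X$XyyY
  sorted[2] = XyyYX$
  sorted[3] = YX$Xyy
  sorted[4] = yYX$Xy
  sorted[5] = yyYX$X
sorted[3] = YX$Xyy

Answer: YX$Xyy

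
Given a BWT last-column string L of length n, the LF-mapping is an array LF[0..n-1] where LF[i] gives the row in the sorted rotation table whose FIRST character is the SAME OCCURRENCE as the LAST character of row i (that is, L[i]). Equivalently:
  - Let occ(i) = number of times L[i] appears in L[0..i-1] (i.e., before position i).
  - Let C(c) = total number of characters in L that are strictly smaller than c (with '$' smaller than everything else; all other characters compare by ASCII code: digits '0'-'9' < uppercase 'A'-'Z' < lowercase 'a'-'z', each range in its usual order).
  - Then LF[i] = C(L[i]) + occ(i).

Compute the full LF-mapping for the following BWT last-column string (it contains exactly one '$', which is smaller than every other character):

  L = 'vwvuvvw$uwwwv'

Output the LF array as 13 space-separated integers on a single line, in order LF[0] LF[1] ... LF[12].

Char counts: '$':1, 'u':2, 'v':5, 'w':5
C (first-col start): C('$')=0, C('u')=1, C('v')=3, C('w')=8
L[0]='v': occ=0, LF[0]=C('v')+0=3+0=3
L[1]='w': occ=0, LF[1]=C('w')+0=8+0=8
L[2]='v': occ=1, LF[2]=C('v')+1=3+1=4
L[3]='u': occ=0, LF[3]=C('u')+0=1+0=1
L[4]='v': occ=2, LF[4]=C('v')+2=3+2=5
L[5]='v': occ=3, LF[5]=C('v')+3=3+3=6
L[6]='w': occ=1, LF[6]=C('w')+1=8+1=9
L[7]='$': occ=0, LF[7]=C('$')+0=0+0=0
L[8]='u': occ=1, LF[8]=C('u')+1=1+1=2
L[9]='w': occ=2, LF[9]=C('w')+2=8+2=10
L[10]='w': occ=3, LF[10]=C('w')+3=8+3=11
L[11]='w': occ=4, LF[11]=C('w')+4=8+4=12
L[12]='v': occ=4, LF[12]=C('v')+4=3+4=7

Answer: 3 8 4 1 5 6 9 0 2 10 11 12 7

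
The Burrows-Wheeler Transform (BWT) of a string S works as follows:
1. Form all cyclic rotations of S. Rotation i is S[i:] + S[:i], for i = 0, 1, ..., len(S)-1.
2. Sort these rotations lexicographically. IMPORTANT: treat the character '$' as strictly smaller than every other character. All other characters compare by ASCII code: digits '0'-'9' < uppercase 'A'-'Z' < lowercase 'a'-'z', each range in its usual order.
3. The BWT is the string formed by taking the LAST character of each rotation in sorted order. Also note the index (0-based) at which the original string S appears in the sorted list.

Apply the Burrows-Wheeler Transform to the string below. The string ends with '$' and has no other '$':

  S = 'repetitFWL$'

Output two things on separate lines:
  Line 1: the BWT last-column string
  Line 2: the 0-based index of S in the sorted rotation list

All 11 rotations (rotation i = S[i:]+S[:i]):
  rot[0] = repetitFWL$
  rot[1] = epetitFWL$r
  rot[2] = petitFWL$re
  rot[3] = etitFWL$rep
  rot[4] = titFWL$repe
  rot[5] = itFWL$repet
  rot[6] = tFWL$repeti
  rot[7] = FWL$repetit
  rot[8] = WL$repetitF
  rot[9] = L$repetitFW
  rot[10] = $repetitFWL
Sorted (with $ < everything):
  sorted[0] = $repetitFWL  (last char: 'L')
  sorted[1] = FWL$repetit  (last char: 't')
  sorted[2] = L$repetitFW  (last char: 'W')
  sorted[3] = WL$repetitF  (last char: 'F')
  sorted[4] = epetitFWL$r  (last char: 'r')
  sorted[5] = etitFWL$rep  (last char: 'p')
  sorted[6] = itFWL$repet  (last char: 't')
  sorted[7] = petitFWL$re  (last char: 'e')
  sorted[8] = repetitFWL$  (last char: '$')
  sorted[9] = tFWL$repeti  (last char: 'i')
  sorted[10] = titFWL$repe  (last char: 'e')
Last column: LtWFrpte$ie
Original string S is at sorted index 8

Answer: LtWFrpte$ie
8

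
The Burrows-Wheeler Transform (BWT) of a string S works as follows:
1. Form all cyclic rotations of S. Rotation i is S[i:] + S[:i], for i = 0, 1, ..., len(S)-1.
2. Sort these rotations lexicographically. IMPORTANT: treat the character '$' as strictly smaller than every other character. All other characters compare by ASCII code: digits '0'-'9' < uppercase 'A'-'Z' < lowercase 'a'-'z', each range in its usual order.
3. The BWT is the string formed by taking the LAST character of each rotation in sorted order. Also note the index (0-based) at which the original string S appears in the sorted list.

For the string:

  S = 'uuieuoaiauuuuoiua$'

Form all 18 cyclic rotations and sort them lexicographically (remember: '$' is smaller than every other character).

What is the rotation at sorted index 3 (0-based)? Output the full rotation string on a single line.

Answer: auuuuoiua$uuieuoai

Derivation:
All 18 rotations (rotation i = S[i:]+S[:i]):
  rot[0] = uuieuoaiauuuuoiua$
  rot[1] = uieuoaiauuuuoiua$u
  rot[2] = ieuoaiauuuuoiua$uu
  rot[3] = euoaiauuuuoiua$uui
  rot[4] = uoaiauuuuoiua$uuie
  rot[5] = oaiauuuuoiua$uuieu
  rot[6] = aiauuuuoiua$uuieuo
  rot[7] = iauuuuoiua$uuieuoa
  rot[8] = auuuuoiua$uuieuoai
  rot[9] = uuuuoiua$uuieuoaia
  rot[10] = uuuoiua$uuieuoaiau
  rot[11] = uuoiua$uuieuoaiauu
  rot[12] = uoiua$uuieuoaiauuu
  rot[13] = oiua$uuieuoaiauuuu
  rot[14] = iua$uuieuoaiauuuuo
  rot[15] = ua$uuieuoaiauuuuoi
  rot[16] = a$uuieuoaiauuuuoiu
  rot[17] = $uuieuoaiauuuuoiua
Sorted (with $ < everything):
  sorted[0] = $uuieuoaiauuuuoiua
  sorted[1] = a$uuieuoaiauuuuoiu
  sorted[2] = aiauuuuoiua$uuieuo
  sorted[3] = auuuuoiua$uuieuoai
  sorted[4] = euoaiauuuuoiua$uui
  sorted[5] = iauuuuoiua$uuieuoa
  sorted[6] = ieuoaiauuuuoiua$uu
  sorted[7] = iua$uuieuoaiauuuuo
  sorted[8] = oaiauuuuoiua$uuieu
  sorted[9] = oiua$uuieuoaiauuuu
  sorted[10] = ua$uuieuoaiauuuuoi
  sorted[11] = uieuoaiauuuuoiua$u
  sorted[12] = uoaiauuuuoiua$uuie
  sorted[13] = uoiua$uuieuoaiauuu
  sorted[14] = uuieuoaiauuuuoiua$
  sorted[15] = uuoiua$uuieuoaiauu
  sorted[16] = uuuoiua$uuieuoaiau
  sorted[17] = uuuuoiua$uuieuoaia
sorted[3] = auuuuoiua$uuieuoai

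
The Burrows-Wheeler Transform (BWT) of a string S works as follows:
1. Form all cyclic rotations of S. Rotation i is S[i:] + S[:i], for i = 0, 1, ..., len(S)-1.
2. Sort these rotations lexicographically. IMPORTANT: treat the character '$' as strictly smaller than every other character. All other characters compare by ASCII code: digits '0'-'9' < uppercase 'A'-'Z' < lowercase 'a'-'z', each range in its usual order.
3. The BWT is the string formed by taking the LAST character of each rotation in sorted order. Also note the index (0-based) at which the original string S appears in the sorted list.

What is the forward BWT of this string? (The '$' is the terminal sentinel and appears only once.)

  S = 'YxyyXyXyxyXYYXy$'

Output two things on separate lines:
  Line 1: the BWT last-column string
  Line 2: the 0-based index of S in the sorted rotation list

All 16 rotations (rotation i = S[i:]+S[:i]):
  rot[0] = YxyyXyXyxyXYYXy$
  rot[1] = xyyXyXyxyXYYXy$Y
  rot[2] = yyXyXyxyXYYXy$Yx
  rot[3] = yXyXyxyXYYXy$Yxy
  rot[4] = XyXyxyXYYXy$Yxyy
  rot[5] = yXyxyXYYXy$YxyyX
  rot[6] = XyxyXYYXy$YxyyXy
  rot[7] = yxyXYYXy$YxyyXyX
  rot[8] = xyXYYXy$YxyyXyXy
  rot[9] = yXYYXy$YxyyXyXyx
  rot[10] = XYYXy$YxyyXyXyxy
  rot[11] = YYXy$YxyyXyXyxyX
  rot[12] = YXy$YxyyXyXyxyXY
  rot[13] = Xy$YxyyXyXyxyXYY
  rot[14] = y$YxyyXyXyxyXYYX
  rot[15] = $YxyyXyXyxyXYYXy
Sorted (with $ < everything):
  sorted[0] = $YxyyXyXyxyXYYXy  (last char: 'y')
  sorted[1] = XYYXy$YxyyXyXyxy  (last char: 'y')
  sorted[2] = Xy$YxyyXyXyxyXYY  (last char: 'Y')
  sorted[3] = XyXyxyXYYXy$Yxyy  (last char: 'y')
  sorted[4] = XyxyXYYXy$YxyyXy  (last char: 'y')
  sorted[5] = YXy$YxyyXyXyxyXY  (last char: 'Y')
  sorted[6] = YYXy$YxyyXyXyxyX  (last char: 'X')
  sorted[7] = YxyyXyXyxyXYYXy$  (last char: '$')
  sorted[8] = xyXYYXy$YxyyXyXy  (last char: 'y')
  sorted[9] = xyyXyXyxyXYYXy$Y  (last char: 'Y')
  sorted[10] = y$YxyyXyXyxyXYYX  (last char: 'X')
  sorted[11] = yXYYXy$YxyyXyXyx  (last char: 'x')
  sorted[12] = yXyXyxyXYYXy$Yxy  (last char: 'y')
  sorted[13] = yXyxyXYYXy$YxyyX  (last char: 'X')
  sorted[14] = yxyXYYXy$YxyyXyX  (last char: 'X')
  sorted[15] = yyXyXyxyXYYXy$Yx  (last char: 'x')
Last column: yyYyyYX$yYXxyXXx
Original string S is at sorted index 7

Answer: yyYyyYX$yYXxyXXx
7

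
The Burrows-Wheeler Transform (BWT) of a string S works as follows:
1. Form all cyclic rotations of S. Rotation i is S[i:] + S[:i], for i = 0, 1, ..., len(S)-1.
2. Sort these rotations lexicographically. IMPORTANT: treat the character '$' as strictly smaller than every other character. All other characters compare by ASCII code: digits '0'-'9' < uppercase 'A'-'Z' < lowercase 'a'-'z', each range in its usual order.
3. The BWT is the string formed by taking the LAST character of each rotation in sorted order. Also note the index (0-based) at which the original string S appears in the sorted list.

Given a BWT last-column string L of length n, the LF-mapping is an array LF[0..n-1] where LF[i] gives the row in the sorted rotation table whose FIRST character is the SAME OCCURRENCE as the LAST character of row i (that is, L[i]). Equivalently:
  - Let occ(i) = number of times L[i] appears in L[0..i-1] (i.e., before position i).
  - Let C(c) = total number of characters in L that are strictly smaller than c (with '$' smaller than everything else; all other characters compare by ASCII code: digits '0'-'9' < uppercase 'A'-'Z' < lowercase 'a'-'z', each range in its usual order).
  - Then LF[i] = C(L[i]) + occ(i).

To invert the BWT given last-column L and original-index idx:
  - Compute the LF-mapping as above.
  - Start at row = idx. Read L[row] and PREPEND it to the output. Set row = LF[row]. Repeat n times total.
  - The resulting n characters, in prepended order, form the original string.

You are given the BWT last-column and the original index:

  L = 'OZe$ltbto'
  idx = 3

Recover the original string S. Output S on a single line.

Answer: bottleZO$

Derivation:
LF mapping: 1 2 4 0 5 7 3 8 6
Walk LF starting at row 3, prepending L[row]:
  step 1: row=3, L[3]='$', prepend. Next row=LF[3]=0
  step 2: row=0, L[0]='O', prepend. Next row=LF[0]=1
  step 3: row=1, L[1]='Z', prepend. Next row=LF[1]=2
  step 4: row=2, L[2]='e', prepend. Next row=LF[2]=4
  step 5: row=4, L[4]='l', prepend. Next row=LF[4]=5
  step 6: row=5, L[5]='t', prepend. Next row=LF[5]=7
  step 7: row=7, L[7]='t', prepend. Next row=LF[7]=8
  step 8: row=8, L[8]='o', prepend. Next row=LF[8]=6
  step 9: row=6, L[6]='b', prepend. Next row=LF[6]=3
Reversed output: bottleZO$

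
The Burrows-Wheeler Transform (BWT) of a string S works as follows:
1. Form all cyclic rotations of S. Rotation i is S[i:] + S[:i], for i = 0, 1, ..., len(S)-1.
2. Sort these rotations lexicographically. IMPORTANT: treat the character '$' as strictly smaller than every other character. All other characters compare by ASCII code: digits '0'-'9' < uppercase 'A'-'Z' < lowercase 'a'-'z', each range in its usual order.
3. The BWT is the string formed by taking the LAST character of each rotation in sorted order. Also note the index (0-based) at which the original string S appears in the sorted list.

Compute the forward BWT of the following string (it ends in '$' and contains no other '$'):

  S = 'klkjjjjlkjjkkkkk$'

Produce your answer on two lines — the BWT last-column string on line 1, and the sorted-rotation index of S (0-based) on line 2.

Answer: kkjkjjjkllkkkj$kj
14

Derivation:
All 17 rotations (rotation i = S[i:]+S[:i]):
  rot[0] = klkjjjjlkjjkkkkk$
  rot[1] = lkjjjjlkjjkkkkk$k
  rot[2] = kjjjjlkjjkkkkk$kl
  rot[3] = jjjjlkjjkkkkk$klk
  rot[4] = jjjlkjjkkkkk$klkj
  rot[5] = jjlkjjkkkkk$klkjj
  rot[6] = jlkjjkkkkk$klkjjj
  rot[7] = lkjjkkkkk$klkjjjj
  rot[8] = kjjkkkkk$klkjjjjl
  rot[9] = jjkkkkk$klkjjjjlk
  rot[10] = jkkkkk$klkjjjjlkj
  rot[11] = kkkkk$klkjjjjlkjj
  rot[12] = kkkk$klkjjjjlkjjk
  rot[13] = kkk$klkjjjjlkjjkk
  rot[14] = kk$klkjjjjlkjjkkk
  rot[15] = k$klkjjjjlkjjkkkk
  rot[16] = $klkjjjjlkjjkkkkk
Sorted (with $ < everything):
  sorted[0] = $klkjjjjlkjjkkkkk  (last char: 'k')
  sorted[1] = jjjjlkjjkkkkk$klk  (last char: 'k')
  sorted[2] = jjjlkjjkkkkk$klkj  (last char: 'j')
  sorted[3] = jjkkkkk$klkjjjjlk  (last char: 'k')
  sorted[4] = jjlkjjkkkkk$klkjj  (last char: 'j')
  sorted[5] = jkkkkk$klkjjjjlkj  (last char: 'j')
  sorted[6] = jlkjjkkkkk$klkjjj  (last char: 'j')
  sorted[7] = k$klkjjjjlkjjkkkk  (last char: 'k')
  sorted[8] = kjjjjlkjjkkkkk$kl  (last char: 'l')
  sorted[9] = kjjkkkkk$klkjjjjl  (last char: 'l')
  sorted[10] = kk$klkjjjjlkjjkkk  (last char: 'k')
  sorted[11] = kkk$klkjjjjlkjjkk  (last char: 'k')
  sorted[12] = kkkk$klkjjjjlkjjk  (last char: 'k')
  sorted[13] = kkkkk$klkjjjjlkjj  (last char: 'j')
  sorted[14] = klkjjjjlkjjkkkkk$  (last char: '$')
  sorted[15] = lkjjjjlkjjkkkkk$k  (last char: 'k')
  sorted[16] = lkjjkkkkk$klkjjjj  (last char: 'j')
Last column: kkjkjjjkllkkkj$kj
Original string S is at sorted index 14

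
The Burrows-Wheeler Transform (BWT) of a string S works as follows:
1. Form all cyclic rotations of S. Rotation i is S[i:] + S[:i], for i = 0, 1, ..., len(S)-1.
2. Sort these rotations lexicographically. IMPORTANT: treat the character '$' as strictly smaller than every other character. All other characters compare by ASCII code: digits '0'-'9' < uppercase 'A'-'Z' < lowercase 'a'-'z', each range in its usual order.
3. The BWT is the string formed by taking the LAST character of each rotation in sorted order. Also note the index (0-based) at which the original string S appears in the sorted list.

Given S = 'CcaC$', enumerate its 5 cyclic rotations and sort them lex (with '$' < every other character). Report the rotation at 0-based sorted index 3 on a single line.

All 5 rotations (rotation i = S[i:]+S[:i]):
  rot[0] = CcaC$
  rot[1] = caC$C
  rot[2] = aC$Cc
  rot[3] = C$Cca
  rot[4] = $CcaC
Sorted (with $ < everything):
  sorted[0] = $CcaC
  sorted[1] = C$Cca
  sorted[2] = CcaC$
  sorted[3] = aC$Cc
  sorted[4] = caC$C
sorted[3] = aC$Cc

Answer: aC$Cc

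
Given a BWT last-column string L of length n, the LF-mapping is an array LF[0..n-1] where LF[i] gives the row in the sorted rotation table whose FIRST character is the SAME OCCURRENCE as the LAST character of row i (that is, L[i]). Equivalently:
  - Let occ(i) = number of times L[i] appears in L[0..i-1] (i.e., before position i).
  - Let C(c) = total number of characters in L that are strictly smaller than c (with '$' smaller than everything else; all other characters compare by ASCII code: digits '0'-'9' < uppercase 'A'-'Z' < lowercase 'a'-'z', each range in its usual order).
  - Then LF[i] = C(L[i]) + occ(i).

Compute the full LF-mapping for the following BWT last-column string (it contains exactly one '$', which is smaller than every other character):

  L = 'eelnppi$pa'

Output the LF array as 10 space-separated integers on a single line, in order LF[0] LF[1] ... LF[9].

Char counts: '$':1, 'a':1, 'e':2, 'i':1, 'l':1, 'n':1, 'p':3
C (first-col start): C('$')=0, C('a')=1, C('e')=2, C('i')=4, C('l')=5, C('n')=6, C('p')=7
L[0]='e': occ=0, LF[0]=C('e')+0=2+0=2
L[1]='e': occ=1, LF[1]=C('e')+1=2+1=3
L[2]='l': occ=0, LF[2]=C('l')+0=5+0=5
L[3]='n': occ=0, LF[3]=C('n')+0=6+0=6
L[4]='p': occ=0, LF[4]=C('p')+0=7+0=7
L[5]='p': occ=1, LF[5]=C('p')+1=7+1=8
L[6]='i': occ=0, LF[6]=C('i')+0=4+0=4
L[7]='$': occ=0, LF[7]=C('$')+0=0+0=0
L[8]='p': occ=2, LF[8]=C('p')+2=7+2=9
L[9]='a': occ=0, LF[9]=C('a')+0=1+0=1

Answer: 2 3 5 6 7 8 4 0 9 1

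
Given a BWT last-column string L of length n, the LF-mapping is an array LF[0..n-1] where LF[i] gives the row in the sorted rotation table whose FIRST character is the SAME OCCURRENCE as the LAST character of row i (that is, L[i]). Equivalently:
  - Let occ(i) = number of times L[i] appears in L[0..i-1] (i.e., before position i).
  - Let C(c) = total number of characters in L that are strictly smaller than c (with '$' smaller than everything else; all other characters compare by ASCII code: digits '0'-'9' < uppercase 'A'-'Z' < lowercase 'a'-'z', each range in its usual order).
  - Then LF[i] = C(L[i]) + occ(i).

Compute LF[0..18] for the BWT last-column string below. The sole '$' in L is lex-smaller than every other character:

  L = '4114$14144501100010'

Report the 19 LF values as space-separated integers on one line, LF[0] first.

Char counts: '$':1, '0':5, '1':7, '4':5, '5':1
C (first-col start): C('$')=0, C('0')=1, C('1')=6, C('4')=13, C('5')=18
L[0]='4': occ=0, LF[0]=C('4')+0=13+0=13
L[1]='1': occ=0, LF[1]=C('1')+0=6+0=6
L[2]='1': occ=1, LF[2]=C('1')+1=6+1=7
L[3]='4': occ=1, LF[3]=C('4')+1=13+1=14
L[4]='$': occ=0, LF[4]=C('$')+0=0+0=0
L[5]='1': occ=2, LF[5]=C('1')+2=6+2=8
L[6]='4': occ=2, LF[6]=C('4')+2=13+2=15
L[7]='1': occ=3, LF[7]=C('1')+3=6+3=9
L[8]='4': occ=3, LF[8]=C('4')+3=13+3=16
L[9]='4': occ=4, LF[9]=C('4')+4=13+4=17
L[10]='5': occ=0, LF[10]=C('5')+0=18+0=18
L[11]='0': occ=0, LF[11]=C('0')+0=1+0=1
L[12]='1': occ=4, LF[12]=C('1')+4=6+4=10
L[13]='1': occ=5, LF[13]=C('1')+5=6+5=11
L[14]='0': occ=1, LF[14]=C('0')+1=1+1=2
L[15]='0': occ=2, LF[15]=C('0')+2=1+2=3
L[16]='0': occ=3, LF[16]=C('0')+3=1+3=4
L[17]='1': occ=6, LF[17]=C('1')+6=6+6=12
L[18]='0': occ=4, LF[18]=C('0')+4=1+4=5

Answer: 13 6 7 14 0 8 15 9 16 17 18 1 10 11 2 3 4 12 5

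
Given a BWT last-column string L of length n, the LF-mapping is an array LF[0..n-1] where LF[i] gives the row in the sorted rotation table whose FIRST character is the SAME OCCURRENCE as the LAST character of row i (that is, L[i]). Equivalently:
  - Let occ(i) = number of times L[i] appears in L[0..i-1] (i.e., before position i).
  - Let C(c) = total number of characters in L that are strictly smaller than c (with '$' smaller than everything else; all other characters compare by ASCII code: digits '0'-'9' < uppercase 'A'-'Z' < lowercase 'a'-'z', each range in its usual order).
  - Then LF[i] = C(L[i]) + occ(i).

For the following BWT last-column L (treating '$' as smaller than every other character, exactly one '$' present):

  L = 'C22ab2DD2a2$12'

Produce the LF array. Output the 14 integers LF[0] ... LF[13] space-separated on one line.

Char counts: '$':1, '1':1, '2':6, 'C':1, 'D':2, 'a':2, 'b':1
C (first-col start): C('$')=0, C('1')=1, C('2')=2, C('C')=8, C('D')=9, C('a')=11, C('b')=13
L[0]='C': occ=0, LF[0]=C('C')+0=8+0=8
L[1]='2': occ=0, LF[1]=C('2')+0=2+0=2
L[2]='2': occ=1, LF[2]=C('2')+1=2+1=3
L[3]='a': occ=0, LF[3]=C('a')+0=11+0=11
L[4]='b': occ=0, LF[4]=C('b')+0=13+0=13
L[5]='2': occ=2, LF[5]=C('2')+2=2+2=4
L[6]='D': occ=0, LF[6]=C('D')+0=9+0=9
L[7]='D': occ=1, LF[7]=C('D')+1=9+1=10
L[8]='2': occ=3, LF[8]=C('2')+3=2+3=5
L[9]='a': occ=1, LF[9]=C('a')+1=11+1=12
L[10]='2': occ=4, LF[10]=C('2')+4=2+4=6
L[11]='$': occ=0, LF[11]=C('$')+0=0+0=0
L[12]='1': occ=0, LF[12]=C('1')+0=1+0=1
L[13]='2': occ=5, LF[13]=C('2')+5=2+5=7

Answer: 8 2 3 11 13 4 9 10 5 12 6 0 1 7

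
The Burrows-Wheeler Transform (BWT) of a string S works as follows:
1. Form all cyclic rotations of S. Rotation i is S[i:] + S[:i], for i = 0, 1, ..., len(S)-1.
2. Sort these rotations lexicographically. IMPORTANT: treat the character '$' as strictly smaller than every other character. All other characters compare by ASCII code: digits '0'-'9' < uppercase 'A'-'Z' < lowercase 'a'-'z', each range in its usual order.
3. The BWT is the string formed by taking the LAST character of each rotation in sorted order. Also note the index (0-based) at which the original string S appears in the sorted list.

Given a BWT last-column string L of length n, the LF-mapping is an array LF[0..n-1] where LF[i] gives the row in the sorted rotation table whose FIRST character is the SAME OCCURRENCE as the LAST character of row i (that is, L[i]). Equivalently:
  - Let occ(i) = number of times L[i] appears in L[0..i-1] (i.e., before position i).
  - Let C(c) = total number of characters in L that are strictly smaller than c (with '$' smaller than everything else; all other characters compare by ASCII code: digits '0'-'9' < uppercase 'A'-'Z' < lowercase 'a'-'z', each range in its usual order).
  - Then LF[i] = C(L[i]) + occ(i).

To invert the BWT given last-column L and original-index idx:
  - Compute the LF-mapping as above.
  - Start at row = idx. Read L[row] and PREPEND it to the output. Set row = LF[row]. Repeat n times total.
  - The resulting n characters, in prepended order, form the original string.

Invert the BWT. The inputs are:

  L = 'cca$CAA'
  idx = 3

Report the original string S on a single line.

Answer: CaAcAc$

Derivation:
LF mapping: 5 6 4 0 3 1 2
Walk LF starting at row 3, prepending L[row]:
  step 1: row=3, L[3]='$', prepend. Next row=LF[3]=0
  step 2: row=0, L[0]='c', prepend. Next row=LF[0]=5
  step 3: row=5, L[5]='A', prepend. Next row=LF[5]=1
  step 4: row=1, L[1]='c', prepend. Next row=LF[1]=6
  step 5: row=6, L[6]='A', prepend. Next row=LF[6]=2
  step 6: row=2, L[2]='a', prepend. Next row=LF[2]=4
  step 7: row=4, L[4]='C', prepend. Next row=LF[4]=3
Reversed output: CaAcAc$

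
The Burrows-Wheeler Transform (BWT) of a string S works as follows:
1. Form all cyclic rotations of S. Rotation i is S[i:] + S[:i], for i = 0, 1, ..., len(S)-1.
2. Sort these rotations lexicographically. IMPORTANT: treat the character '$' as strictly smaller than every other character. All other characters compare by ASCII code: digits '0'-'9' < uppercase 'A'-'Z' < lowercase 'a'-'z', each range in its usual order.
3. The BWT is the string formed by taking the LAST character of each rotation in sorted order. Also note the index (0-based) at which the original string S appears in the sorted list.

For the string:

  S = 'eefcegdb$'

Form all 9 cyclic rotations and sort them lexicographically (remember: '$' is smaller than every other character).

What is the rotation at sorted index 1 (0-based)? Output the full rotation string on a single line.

All 9 rotations (rotation i = S[i:]+S[:i]):
  rot[0] = eefcegdb$
  rot[1] = efcegdb$e
  rot[2] = fcegdb$ee
  rot[3] = cegdb$eef
  rot[4] = egdb$eefc
  rot[5] = gdb$eefce
  rot[6] = db$eefceg
  rot[7] = b$eefcegd
  rot[8] = $eefcegdb
Sorted (with $ < everything):
  sorted[0] = $eefcegdb
  sorted[1] = b$eefcegd
  sorted[2] = cegdb$eef
  sorted[3] = db$eefceg
  sorted[4] = eefcegdb$
  sorted[5] = efcegdb$e
  sorted[6] = egdb$eefc
  sorted[7] = fcegdb$ee
  sorted[8] = gdb$eefce
sorted[1] = b$eefcegd

Answer: b$eefcegd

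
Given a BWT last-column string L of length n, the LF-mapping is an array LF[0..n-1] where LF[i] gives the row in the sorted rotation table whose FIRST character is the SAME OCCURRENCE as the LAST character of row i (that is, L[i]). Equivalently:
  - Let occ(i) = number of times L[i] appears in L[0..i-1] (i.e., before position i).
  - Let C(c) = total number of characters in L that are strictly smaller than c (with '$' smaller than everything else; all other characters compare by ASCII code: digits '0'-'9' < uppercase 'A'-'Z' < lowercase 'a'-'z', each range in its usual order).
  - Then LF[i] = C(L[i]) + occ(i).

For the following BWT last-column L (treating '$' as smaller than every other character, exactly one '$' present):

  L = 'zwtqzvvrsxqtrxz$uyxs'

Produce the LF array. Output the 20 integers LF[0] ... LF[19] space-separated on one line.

Char counts: '$':1, 'q':2, 'r':2, 's':2, 't':2, 'u':1, 'v':2, 'w':1, 'x':3, 'y':1, 'z':3
C (first-col start): C('$')=0, C('q')=1, C('r')=3, C('s')=5, C('t')=7, C('u')=9, C('v')=10, C('w')=12, C('x')=13, C('y')=16, C('z')=17
L[0]='z': occ=0, LF[0]=C('z')+0=17+0=17
L[1]='w': occ=0, LF[1]=C('w')+0=12+0=12
L[2]='t': occ=0, LF[2]=C('t')+0=7+0=7
L[3]='q': occ=0, LF[3]=C('q')+0=1+0=1
L[4]='z': occ=1, LF[4]=C('z')+1=17+1=18
L[5]='v': occ=0, LF[5]=C('v')+0=10+0=10
L[6]='v': occ=1, LF[6]=C('v')+1=10+1=11
L[7]='r': occ=0, LF[7]=C('r')+0=3+0=3
L[8]='s': occ=0, LF[8]=C('s')+0=5+0=5
L[9]='x': occ=0, LF[9]=C('x')+0=13+0=13
L[10]='q': occ=1, LF[10]=C('q')+1=1+1=2
L[11]='t': occ=1, LF[11]=C('t')+1=7+1=8
L[12]='r': occ=1, LF[12]=C('r')+1=3+1=4
L[13]='x': occ=1, LF[13]=C('x')+1=13+1=14
L[14]='z': occ=2, LF[14]=C('z')+2=17+2=19
L[15]='$': occ=0, LF[15]=C('$')+0=0+0=0
L[16]='u': occ=0, LF[16]=C('u')+0=9+0=9
L[17]='y': occ=0, LF[17]=C('y')+0=16+0=16
L[18]='x': occ=2, LF[18]=C('x')+2=13+2=15
L[19]='s': occ=1, LF[19]=C('s')+1=5+1=6

Answer: 17 12 7 1 18 10 11 3 5 13 2 8 4 14 19 0 9 16 15 6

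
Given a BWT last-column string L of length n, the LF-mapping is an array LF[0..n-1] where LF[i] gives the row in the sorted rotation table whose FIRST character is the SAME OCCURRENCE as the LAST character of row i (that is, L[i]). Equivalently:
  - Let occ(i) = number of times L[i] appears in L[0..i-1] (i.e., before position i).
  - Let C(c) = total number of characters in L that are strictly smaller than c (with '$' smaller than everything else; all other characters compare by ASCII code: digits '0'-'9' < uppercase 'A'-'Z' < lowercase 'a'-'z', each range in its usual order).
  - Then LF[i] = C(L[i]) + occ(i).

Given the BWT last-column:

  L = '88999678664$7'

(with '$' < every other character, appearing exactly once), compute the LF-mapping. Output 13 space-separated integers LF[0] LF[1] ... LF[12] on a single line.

Char counts: '$':1, '4':1, '6':3, '7':2, '8':3, '9':3
C (first-col start): C('$')=0, C('4')=1, C('6')=2, C('7')=5, C('8')=7, C('9')=10
L[0]='8': occ=0, LF[0]=C('8')+0=7+0=7
L[1]='8': occ=1, LF[1]=C('8')+1=7+1=8
L[2]='9': occ=0, LF[2]=C('9')+0=10+0=10
L[3]='9': occ=1, LF[3]=C('9')+1=10+1=11
L[4]='9': occ=2, LF[4]=C('9')+2=10+2=12
L[5]='6': occ=0, LF[5]=C('6')+0=2+0=2
L[6]='7': occ=0, LF[6]=C('7')+0=5+0=5
L[7]='8': occ=2, LF[7]=C('8')+2=7+2=9
L[8]='6': occ=1, LF[8]=C('6')+1=2+1=3
L[9]='6': occ=2, LF[9]=C('6')+2=2+2=4
L[10]='4': occ=0, LF[10]=C('4')+0=1+0=1
L[11]='$': occ=0, LF[11]=C('$')+0=0+0=0
L[12]='7': occ=1, LF[12]=C('7')+1=5+1=6

Answer: 7 8 10 11 12 2 5 9 3 4 1 0 6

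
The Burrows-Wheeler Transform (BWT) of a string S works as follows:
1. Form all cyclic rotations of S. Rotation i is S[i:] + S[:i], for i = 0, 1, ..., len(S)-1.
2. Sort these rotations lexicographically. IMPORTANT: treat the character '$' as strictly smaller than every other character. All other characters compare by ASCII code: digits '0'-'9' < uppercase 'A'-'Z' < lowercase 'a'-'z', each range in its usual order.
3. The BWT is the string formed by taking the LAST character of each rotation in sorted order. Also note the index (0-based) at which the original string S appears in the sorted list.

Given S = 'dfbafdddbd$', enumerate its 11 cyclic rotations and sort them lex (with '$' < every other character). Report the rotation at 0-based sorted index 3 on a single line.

All 11 rotations (rotation i = S[i:]+S[:i]):
  rot[0] = dfbafdddbd$
  rot[1] = fbafdddbd$d
  rot[2] = bafdddbd$df
  rot[3] = afdddbd$dfb
  rot[4] = fdddbd$dfba
  rot[5] = dddbd$dfbaf
  rot[6] = ddbd$dfbafd
  rot[7] = dbd$dfbafdd
  rot[8] = bd$dfbafddd
  rot[9] = d$dfbafdddb
  rot[10] = $dfbafdddbd
Sorted (with $ < everything):
  sorted[0] = $dfbafdddbd
  sorted[1] = afdddbd$dfb
  sorted[2] = bafdddbd$df
  sorted[3] = bd$dfbafddd
  sorted[4] = d$dfbafdddb
  sorted[5] = dbd$dfbafdd
  sorted[6] = ddbd$dfbafd
  sorted[7] = dddbd$dfbaf
  sorted[8] = dfbafdddbd$
  sorted[9] = fbafdddbd$d
  sorted[10] = fdddbd$dfba
sorted[3] = bd$dfbafddd

Answer: bd$dfbafddd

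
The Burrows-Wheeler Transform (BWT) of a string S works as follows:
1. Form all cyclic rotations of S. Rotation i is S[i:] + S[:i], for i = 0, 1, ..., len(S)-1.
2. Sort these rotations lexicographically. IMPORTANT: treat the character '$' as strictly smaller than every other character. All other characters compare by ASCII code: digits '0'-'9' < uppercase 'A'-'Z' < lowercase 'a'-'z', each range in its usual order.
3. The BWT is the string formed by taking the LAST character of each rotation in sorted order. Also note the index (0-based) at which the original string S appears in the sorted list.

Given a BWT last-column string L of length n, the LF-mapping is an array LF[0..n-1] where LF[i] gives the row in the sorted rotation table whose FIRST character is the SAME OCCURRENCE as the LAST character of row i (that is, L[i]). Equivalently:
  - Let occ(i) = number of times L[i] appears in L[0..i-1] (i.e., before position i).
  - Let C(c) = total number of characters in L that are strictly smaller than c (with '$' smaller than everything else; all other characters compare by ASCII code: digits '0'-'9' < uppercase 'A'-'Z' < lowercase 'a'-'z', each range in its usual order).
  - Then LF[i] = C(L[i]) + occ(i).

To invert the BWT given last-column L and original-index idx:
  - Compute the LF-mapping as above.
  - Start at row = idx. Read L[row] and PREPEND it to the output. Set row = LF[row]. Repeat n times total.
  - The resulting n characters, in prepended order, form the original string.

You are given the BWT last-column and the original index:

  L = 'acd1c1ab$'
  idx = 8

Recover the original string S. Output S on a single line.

LF mapping: 3 6 8 1 7 2 4 5 0
Walk LF starting at row 8, prepending L[row]:
  step 1: row=8, L[8]='$', prepend. Next row=LF[8]=0
  step 2: row=0, L[0]='a', prepend. Next row=LF[0]=3
  step 3: row=3, L[3]='1', prepend. Next row=LF[3]=1
  step 4: row=1, L[1]='c', prepend. Next row=LF[1]=6
  step 5: row=6, L[6]='a', prepend. Next row=LF[6]=4
  step 6: row=4, L[4]='c', prepend. Next row=LF[4]=7
  step 7: row=7, L[7]='b', prepend. Next row=LF[7]=5
  step 8: row=5, L[5]='1', prepend. Next row=LF[5]=2
  step 9: row=2, L[2]='d', prepend. Next row=LF[2]=8
Reversed output: d1bcac1a$

Answer: d1bcac1a$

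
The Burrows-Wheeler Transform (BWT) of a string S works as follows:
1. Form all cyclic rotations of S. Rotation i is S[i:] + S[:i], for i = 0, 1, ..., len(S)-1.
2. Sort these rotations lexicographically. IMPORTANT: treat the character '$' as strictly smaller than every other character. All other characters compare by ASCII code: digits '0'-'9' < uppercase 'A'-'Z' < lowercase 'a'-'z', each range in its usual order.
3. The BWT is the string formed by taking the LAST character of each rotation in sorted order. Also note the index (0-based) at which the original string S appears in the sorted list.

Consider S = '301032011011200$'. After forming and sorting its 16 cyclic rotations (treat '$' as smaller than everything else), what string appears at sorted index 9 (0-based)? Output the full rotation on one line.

Answer: 11011200$3010320

Derivation:
All 16 rotations (rotation i = S[i:]+S[:i]):
  rot[0] = 301032011011200$
  rot[1] = 01032011011200$3
  rot[2] = 1032011011200$30
  rot[3] = 032011011200$301
  rot[4] = 32011011200$3010
  rot[5] = 2011011200$30103
  rot[6] = 011011200$301032
  rot[7] = 11011200$3010320
  rot[8] = 1011200$30103201
  rot[9] = 011200$301032011
  rot[10] = 11200$3010320110
  rot[11] = 1200$30103201101
  rot[12] = 200$301032011011
  rot[13] = 00$3010320110112
  rot[14] = 0$30103201101120
  rot[15] = $301032011011200
Sorted (with $ < everything):
  sorted[0] = $301032011011200
  sorted[1] = 0$30103201101120
  sorted[2] = 00$3010320110112
  sorted[3] = 01032011011200$3
  sorted[4] = 011011200$301032
  sorted[5] = 011200$301032011
  sorted[6] = 032011011200$301
  sorted[7] = 1011200$30103201
  sorted[8] = 1032011011200$30
  sorted[9] = 11011200$3010320
  sorted[10] = 11200$3010320110
  sorted[11] = 1200$30103201101
  sorted[12] = 200$301032011011
  sorted[13] = 2011011200$30103
  sorted[14] = 301032011011200$
  sorted[15] = 32011011200$3010
sorted[9] = 11011200$3010320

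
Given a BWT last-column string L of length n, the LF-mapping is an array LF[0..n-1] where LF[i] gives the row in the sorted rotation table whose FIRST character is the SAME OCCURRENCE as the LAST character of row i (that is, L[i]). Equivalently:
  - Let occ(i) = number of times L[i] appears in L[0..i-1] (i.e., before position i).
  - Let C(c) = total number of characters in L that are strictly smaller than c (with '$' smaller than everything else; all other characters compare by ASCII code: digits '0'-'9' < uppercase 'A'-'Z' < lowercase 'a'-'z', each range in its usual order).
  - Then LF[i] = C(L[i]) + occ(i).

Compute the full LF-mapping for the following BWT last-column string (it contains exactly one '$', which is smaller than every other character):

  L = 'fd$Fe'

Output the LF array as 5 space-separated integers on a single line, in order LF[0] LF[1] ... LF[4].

Char counts: '$':1, 'F':1, 'd':1, 'e':1, 'f':1
C (first-col start): C('$')=0, C('F')=1, C('d')=2, C('e')=3, C('f')=4
L[0]='f': occ=0, LF[0]=C('f')+0=4+0=4
L[1]='d': occ=0, LF[1]=C('d')+0=2+0=2
L[2]='$': occ=0, LF[2]=C('$')+0=0+0=0
L[3]='F': occ=0, LF[3]=C('F')+0=1+0=1
L[4]='e': occ=0, LF[4]=C('e')+0=3+0=3

Answer: 4 2 0 1 3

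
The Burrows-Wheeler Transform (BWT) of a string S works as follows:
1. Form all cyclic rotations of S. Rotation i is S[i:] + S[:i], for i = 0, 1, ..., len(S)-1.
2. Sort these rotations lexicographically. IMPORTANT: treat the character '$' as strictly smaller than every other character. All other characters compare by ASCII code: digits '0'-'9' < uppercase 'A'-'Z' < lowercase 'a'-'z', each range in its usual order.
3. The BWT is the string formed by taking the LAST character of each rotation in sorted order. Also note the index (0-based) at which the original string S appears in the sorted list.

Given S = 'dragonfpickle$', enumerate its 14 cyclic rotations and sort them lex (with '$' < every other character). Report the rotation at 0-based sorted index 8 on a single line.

All 14 rotations (rotation i = S[i:]+S[:i]):
  rot[0] = dragonfpickle$
  rot[1] = ragonfpickle$d
  rot[2] = agonfpickle$dr
  rot[3] = gonfpickle$dra
  rot[4] = onfpickle$drag
  rot[5] = nfpickle$drago
  rot[6] = fpickle$dragon
  rot[7] = pickle$dragonf
  rot[8] = ickle$dragonfp
  rot[9] = ckle$dragonfpi
  rot[10] = kle$dragonfpic
  rot[11] = le$dragonfpick
  rot[12] = e$dragonfpickl
  rot[13] = $dragonfpickle
Sorted (with $ < everything):
  sorted[0] = $dragonfpickle
  sorted[1] = agonfpickle$dr
  sorted[2] = ckle$dragonfpi
  sorted[3] = dragonfpickle$
  sorted[4] = e$dragonfpickl
  sorted[5] = fpickle$dragon
  sorted[6] = gonfpickle$dra
  sorted[7] = ickle$dragonfp
  sorted[8] = kle$dragonfpic
  sorted[9] = le$dragonfpick
  sorted[10] = nfpickle$drago
  sorted[11] = onfpickle$drag
  sorted[12] = pickle$dragonf
  sorted[13] = ragonfpickle$d
sorted[8] = kle$dragonfpic

Answer: kle$dragonfpic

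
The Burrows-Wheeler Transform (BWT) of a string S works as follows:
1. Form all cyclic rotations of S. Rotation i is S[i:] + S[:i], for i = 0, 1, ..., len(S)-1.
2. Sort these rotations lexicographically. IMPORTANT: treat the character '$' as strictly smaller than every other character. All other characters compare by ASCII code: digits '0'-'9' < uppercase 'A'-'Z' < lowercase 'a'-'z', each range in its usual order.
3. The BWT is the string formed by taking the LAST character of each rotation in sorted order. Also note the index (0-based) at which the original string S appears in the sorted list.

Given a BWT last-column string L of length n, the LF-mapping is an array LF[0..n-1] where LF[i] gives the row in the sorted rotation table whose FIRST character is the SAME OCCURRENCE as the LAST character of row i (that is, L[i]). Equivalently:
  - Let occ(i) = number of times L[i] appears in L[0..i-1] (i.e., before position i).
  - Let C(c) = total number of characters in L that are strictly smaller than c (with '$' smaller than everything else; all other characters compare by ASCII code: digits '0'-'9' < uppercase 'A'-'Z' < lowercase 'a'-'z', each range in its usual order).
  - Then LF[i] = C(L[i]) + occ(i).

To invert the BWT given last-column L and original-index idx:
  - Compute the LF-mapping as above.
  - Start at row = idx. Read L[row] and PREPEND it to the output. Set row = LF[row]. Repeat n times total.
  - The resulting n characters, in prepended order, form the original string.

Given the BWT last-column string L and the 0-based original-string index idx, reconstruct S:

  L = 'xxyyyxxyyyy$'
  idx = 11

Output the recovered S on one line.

Answer: yyyyyxyxyxx$

Derivation:
LF mapping: 1 2 5 6 7 3 4 8 9 10 11 0
Walk LF starting at row 11, prepending L[row]:
  step 1: row=11, L[11]='$', prepend. Next row=LF[11]=0
  step 2: row=0, L[0]='x', prepend. Next row=LF[0]=1
  step 3: row=1, L[1]='x', prepend. Next row=LF[1]=2
  step 4: row=2, L[2]='y', prepend. Next row=LF[2]=5
  step 5: row=5, L[5]='x', prepend. Next row=LF[5]=3
  step 6: row=3, L[3]='y', prepend. Next row=LF[3]=6
  step 7: row=6, L[6]='x', prepend. Next row=LF[6]=4
  step 8: row=4, L[4]='y', prepend. Next row=LF[4]=7
  step 9: row=7, L[7]='y', prepend. Next row=LF[7]=8
  step 10: row=8, L[8]='y', prepend. Next row=LF[8]=9
  step 11: row=9, L[9]='y', prepend. Next row=LF[9]=10
  step 12: row=10, L[10]='y', prepend. Next row=LF[10]=11
Reversed output: yyyyyxyxyxx$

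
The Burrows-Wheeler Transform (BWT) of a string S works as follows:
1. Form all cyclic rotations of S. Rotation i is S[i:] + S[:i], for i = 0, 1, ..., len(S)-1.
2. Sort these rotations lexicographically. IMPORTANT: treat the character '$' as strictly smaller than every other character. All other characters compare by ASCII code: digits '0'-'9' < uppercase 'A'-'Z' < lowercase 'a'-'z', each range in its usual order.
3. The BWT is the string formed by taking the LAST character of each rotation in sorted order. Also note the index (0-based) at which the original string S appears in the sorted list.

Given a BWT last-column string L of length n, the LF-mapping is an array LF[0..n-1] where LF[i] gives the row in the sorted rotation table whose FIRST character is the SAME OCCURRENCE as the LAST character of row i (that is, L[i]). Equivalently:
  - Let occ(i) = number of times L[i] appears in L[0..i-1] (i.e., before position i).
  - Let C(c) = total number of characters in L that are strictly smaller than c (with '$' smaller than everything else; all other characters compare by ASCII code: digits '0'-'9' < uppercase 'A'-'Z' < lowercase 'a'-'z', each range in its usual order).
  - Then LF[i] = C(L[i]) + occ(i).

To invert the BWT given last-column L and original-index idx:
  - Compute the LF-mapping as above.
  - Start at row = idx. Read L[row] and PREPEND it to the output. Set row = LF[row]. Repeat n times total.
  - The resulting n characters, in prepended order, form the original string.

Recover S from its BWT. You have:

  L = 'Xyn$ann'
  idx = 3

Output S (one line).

Answer: nannyX$

Derivation:
LF mapping: 1 6 3 0 2 4 5
Walk LF starting at row 3, prepending L[row]:
  step 1: row=3, L[3]='$', prepend. Next row=LF[3]=0
  step 2: row=0, L[0]='X', prepend. Next row=LF[0]=1
  step 3: row=1, L[1]='y', prepend. Next row=LF[1]=6
  step 4: row=6, L[6]='n', prepend. Next row=LF[6]=5
  step 5: row=5, L[5]='n', prepend. Next row=LF[5]=4
  step 6: row=4, L[4]='a', prepend. Next row=LF[4]=2
  step 7: row=2, L[2]='n', prepend. Next row=LF[2]=3
Reversed output: nannyX$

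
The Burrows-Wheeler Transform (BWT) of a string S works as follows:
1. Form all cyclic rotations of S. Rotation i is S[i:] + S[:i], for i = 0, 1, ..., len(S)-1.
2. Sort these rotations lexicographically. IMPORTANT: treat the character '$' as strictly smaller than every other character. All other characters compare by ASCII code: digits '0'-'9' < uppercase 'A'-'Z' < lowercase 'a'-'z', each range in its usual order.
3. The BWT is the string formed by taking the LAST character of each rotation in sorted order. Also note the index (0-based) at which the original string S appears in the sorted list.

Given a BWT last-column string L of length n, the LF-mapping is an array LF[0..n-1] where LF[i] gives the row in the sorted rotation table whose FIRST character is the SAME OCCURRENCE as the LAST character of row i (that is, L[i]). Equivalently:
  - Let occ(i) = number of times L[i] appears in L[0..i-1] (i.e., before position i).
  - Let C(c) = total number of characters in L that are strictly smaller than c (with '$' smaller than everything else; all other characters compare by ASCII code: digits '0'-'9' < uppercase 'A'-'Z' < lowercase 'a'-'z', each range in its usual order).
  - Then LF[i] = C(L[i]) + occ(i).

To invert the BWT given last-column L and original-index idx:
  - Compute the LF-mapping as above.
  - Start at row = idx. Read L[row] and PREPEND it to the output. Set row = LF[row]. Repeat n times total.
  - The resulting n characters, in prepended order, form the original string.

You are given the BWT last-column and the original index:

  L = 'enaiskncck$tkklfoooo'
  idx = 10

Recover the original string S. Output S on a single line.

LF mapping: 4 12 1 6 18 7 13 2 3 8 0 19 9 10 11 5 14 15 16 17
Walk LF starting at row 10, prepending L[row]:
  step 1: row=10, L[10]='$', prepend. Next row=LF[10]=0
  step 2: row=0, L[0]='e', prepend. Next row=LF[0]=4
  step 3: row=4, L[4]='s', prepend. Next row=LF[4]=18
  step 4: row=18, L[18]='o', prepend. Next row=LF[18]=16
  step 5: row=16, L[16]='o', prepend. Next row=LF[16]=14
  step 6: row=14, L[14]='l', prepend. Next row=LF[14]=11
  step 7: row=11, L[11]='t', prepend. Next row=LF[11]=19
  step 8: row=19, L[19]='o', prepend. Next row=LF[19]=17
  step 9: row=17, L[17]='o', prepend. Next row=LF[17]=15
  step 10: row=15, L[15]='f', prepend. Next row=LF[15]=5
  step 11: row=5, L[5]='k', prepend. Next row=LF[5]=7
  step 12: row=7, L[7]='c', prepend. Next row=LF[7]=2
  step 13: row=2, L[2]='a', prepend. Next row=LF[2]=1
  step 14: row=1, L[1]='n', prepend. Next row=LF[1]=12
  step 15: row=12, L[12]='k', prepend. Next row=LF[12]=9
  step 16: row=9, L[9]='k', prepend. Next row=LF[9]=8
  step 17: row=8, L[8]='c', prepend. Next row=LF[8]=3
  step 18: row=3, L[3]='i', prepend. Next row=LF[3]=6
  step 19: row=6, L[6]='n', prepend. Next row=LF[6]=13
  step 20: row=13, L[13]='k', prepend. Next row=LF[13]=10
Reversed output: knickknackfootloose$

Answer: knickknackfootloose$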